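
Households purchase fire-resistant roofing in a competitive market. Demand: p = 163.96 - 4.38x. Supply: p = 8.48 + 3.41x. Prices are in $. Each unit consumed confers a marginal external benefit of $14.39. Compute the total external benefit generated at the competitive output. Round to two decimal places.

Market equilibrium (private): 8.48 + 3.41x = 163.96 - 4.38x → x_m = 19.9589.
Total external benefit = MEB × x_m = 14.39 × 19.9589 = 287.2086.

$287.21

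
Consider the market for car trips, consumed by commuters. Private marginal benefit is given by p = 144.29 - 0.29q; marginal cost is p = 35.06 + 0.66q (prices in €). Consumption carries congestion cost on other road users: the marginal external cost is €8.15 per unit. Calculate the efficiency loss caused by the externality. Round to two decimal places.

DWL = €34.96

Market equilibrium (private): 35.06 + 0.66q = 144.29 - 0.29q → q_m = 114.9789.
Social marginal benefit = demand − MEC = 136.14 - 0.29q.
Set SMB = MC: 136.14 - 0.29q = 35.06 + 0.66q → q* = 106.4000.
The welfare-loss triangle has base |q_m − q*| and height MEC(q_m) (the vertical gap between SMB and MC is zero at q* and MEC at q_m).
DWL = ½ × 8.5789 × 8.1500 = 34.9590.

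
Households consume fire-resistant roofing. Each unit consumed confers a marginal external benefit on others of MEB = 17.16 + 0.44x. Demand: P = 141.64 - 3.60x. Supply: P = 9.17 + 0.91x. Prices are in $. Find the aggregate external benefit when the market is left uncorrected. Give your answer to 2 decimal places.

Market equilibrium (private): 9.17 + 0.91x = 141.64 - 3.60x → x_m = 29.3725.
Total external benefit = ∫₀^{x_m} (17.16 + 0.44x) dx = 17.16×29.3725 + ½×0.44×29.3725² = 693.8357.

$693.84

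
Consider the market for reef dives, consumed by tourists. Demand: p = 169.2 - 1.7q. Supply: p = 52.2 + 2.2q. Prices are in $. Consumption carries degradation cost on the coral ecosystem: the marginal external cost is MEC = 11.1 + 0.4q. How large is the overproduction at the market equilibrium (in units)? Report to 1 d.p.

5.4 units

Market equilibrium (private): 52.2 + 2.2q = 169.2 - 1.7q → q_m = 30.0000.
Social marginal benefit = demand − MEC = 158.1 - 2.1q.
Set SMB = MC: 158.1 - 2.1q = 52.2 + 2.2q → q* = 24.6279.
Gap = |30.0000 − 24.6279| = 5.3721.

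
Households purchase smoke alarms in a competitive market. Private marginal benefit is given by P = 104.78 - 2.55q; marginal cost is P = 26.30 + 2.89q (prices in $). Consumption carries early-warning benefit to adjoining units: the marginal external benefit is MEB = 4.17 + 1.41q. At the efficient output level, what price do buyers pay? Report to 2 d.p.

Social marginal benefit = demand + MEB = 108.95 - 1.14q.
Set SMB = MC: 108.95 - 1.14q = 26.30 + 2.89q → q* = 20.5087.
Consumer price on the demand curve at q*: 104.78 − 2.55×20.5087 = 52.4828.

P = $52.48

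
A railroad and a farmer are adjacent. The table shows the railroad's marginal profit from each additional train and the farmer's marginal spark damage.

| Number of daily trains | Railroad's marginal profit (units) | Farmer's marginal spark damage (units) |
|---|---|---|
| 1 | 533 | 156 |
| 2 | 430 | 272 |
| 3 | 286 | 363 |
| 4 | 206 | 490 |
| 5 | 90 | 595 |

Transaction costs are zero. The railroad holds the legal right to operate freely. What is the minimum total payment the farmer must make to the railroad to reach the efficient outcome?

Left alone the railroad would choose level 5 (marginal profit stays positive).
Efficient level: k* = 2 (marginal profit ≥ marginal spark damage through 2).
The farmer must at least cover the railroad's forgone profit from cutting 5→2: 286 + 206 + 90 = 582.

582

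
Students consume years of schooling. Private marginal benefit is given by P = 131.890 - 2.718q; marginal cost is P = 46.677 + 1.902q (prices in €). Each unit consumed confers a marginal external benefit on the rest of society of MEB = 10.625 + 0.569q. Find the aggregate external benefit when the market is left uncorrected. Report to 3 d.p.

€292.757

Market equilibrium (private): 46.677 + 1.902q = 131.890 - 2.718q → q_m = 18.4444.
Total external benefit = ∫₀^{q_m} (10.625 + 0.569q) dq = 10.625×18.4444 + ½×0.569×18.4444² = 292.7575.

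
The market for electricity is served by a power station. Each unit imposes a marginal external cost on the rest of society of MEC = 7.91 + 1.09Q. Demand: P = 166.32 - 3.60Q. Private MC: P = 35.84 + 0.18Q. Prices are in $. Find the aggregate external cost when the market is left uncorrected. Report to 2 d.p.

Market equilibrium (private): 35.84 + 0.18Q = 166.32 - 3.60Q → Q_m = 34.5185.
Total external cost = ∫₀^{Q_m} (7.91 + 1.09Q) dQ = 7.91×34.5185 + ½×1.09×34.5185² = 922.4235.

$922.42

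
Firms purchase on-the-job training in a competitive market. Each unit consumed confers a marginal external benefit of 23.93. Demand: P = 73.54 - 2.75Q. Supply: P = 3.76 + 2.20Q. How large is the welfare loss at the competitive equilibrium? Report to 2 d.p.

Market equilibrium (private): 3.76 + 2.20Q = 73.54 - 2.75Q → Q_m = 14.0970.
Social marginal benefit = demand + MEB = 97.47 - 2.75Q.
Set SMB = MC: 97.47 - 2.75Q = 3.76 + 2.20Q → Q* = 18.9313.
The welfare-loss triangle has base |Q_m − Q*| and height MEB(Q_m) (the vertical gap between SMB and MC is zero at Q* and MEB at Q_m).
DWL = ½ × 4.8343 × 23.9300 = 57.8424.

DWL = 57.84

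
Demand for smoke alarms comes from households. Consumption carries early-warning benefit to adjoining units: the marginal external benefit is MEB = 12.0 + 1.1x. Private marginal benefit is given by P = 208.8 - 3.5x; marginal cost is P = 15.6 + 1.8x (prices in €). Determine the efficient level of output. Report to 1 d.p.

x* = 48.9

Social marginal benefit = demand + MEB = 220.8 - 2.4x.
Set SMB = MC: 220.8 - 2.4x = 15.6 + 1.8x → x* = 48.8571.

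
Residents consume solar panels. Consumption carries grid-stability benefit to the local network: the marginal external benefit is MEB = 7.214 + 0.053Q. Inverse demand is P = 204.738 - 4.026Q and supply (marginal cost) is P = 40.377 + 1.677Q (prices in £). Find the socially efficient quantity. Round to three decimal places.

Q* = 30.367

Social marginal benefit = demand + MEB = 211.952 - 3.973Q.
Set SMB = MC: 211.952 - 3.973Q = 40.377 + 1.677Q → Q* = 30.3673.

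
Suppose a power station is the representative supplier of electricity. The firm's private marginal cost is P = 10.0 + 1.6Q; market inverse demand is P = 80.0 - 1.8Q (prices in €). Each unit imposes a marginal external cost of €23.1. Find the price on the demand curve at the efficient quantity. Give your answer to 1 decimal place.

P = €55.2

Social marginal cost = private MC + MEC = 33.1 + 1.6Q.
Set SMC = demand: 33.1 + 1.6Q = 80.0 - 1.8Q → Q* = 13.7941.
Consumer price on the demand curve at Q*: 80.0 − 1.8×13.7941 = 55.1706.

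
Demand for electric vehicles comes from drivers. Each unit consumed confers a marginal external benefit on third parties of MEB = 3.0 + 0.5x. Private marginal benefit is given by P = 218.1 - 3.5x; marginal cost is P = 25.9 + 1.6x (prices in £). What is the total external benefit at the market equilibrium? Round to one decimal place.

£468.1

Market equilibrium (private): 25.9 + 1.6x = 218.1 - 3.5x → x_m = 37.6863.
Total external benefit = ∫₀^{x_m} (3.0 + 0.5x) dx = 3.0×37.6863 + ½×0.5×37.6863² = 468.1232.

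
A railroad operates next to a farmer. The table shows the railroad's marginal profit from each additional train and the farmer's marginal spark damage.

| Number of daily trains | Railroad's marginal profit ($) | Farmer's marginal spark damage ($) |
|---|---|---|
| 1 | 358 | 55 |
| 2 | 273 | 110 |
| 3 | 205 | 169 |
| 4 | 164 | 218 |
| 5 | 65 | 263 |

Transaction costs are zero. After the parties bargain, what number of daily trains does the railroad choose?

3

Bargaining reaches the level where marginal profit last exceeds marginal spark damage.
That holds through level 3 (205 ≥ 169) but not at 4 (164 < 218).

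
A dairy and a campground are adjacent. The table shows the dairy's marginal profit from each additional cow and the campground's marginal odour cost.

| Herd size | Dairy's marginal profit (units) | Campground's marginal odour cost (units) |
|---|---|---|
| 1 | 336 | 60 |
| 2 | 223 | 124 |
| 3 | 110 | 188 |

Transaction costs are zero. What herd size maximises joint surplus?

2

Bargaining reaches the level where marginal profit last exceeds marginal odour cost.
That holds through level 2 (223 ≥ 124) but not at 3 (110 < 188).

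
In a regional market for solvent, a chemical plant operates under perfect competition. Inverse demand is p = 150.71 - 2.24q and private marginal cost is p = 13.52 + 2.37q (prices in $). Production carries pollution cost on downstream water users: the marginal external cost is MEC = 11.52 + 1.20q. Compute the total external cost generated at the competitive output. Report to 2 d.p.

Market equilibrium (private): 13.52 + 2.37q = 150.71 - 2.24q → q_m = 29.7592.
Total external cost = ∫₀^{q_m} (11.52 + 1.20q) dq = 11.52×29.7592 + ½×1.20×29.7592² = 874.1920.

$874.19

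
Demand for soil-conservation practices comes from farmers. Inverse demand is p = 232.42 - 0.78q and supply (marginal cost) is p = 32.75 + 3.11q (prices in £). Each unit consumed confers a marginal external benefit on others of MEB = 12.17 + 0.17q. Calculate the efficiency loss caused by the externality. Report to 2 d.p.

Market equilibrium (private): 32.75 + 3.11q = 232.42 - 0.78q → q_m = 51.3290.
Social marginal benefit = demand + MEB = 244.59 - 0.61q.
Set SMB = MC: 244.59 - 0.61q = 32.75 + 3.11q → q* = 56.9462.
The welfare-loss triangle has base |q_m − q*| and height MEB(q_m) (the vertical gap between SMB and MC is zero at q* and MEB at q_m).
DWL = ½ × 5.6172 × 20.8959 = 58.6882.

DWL = £58.69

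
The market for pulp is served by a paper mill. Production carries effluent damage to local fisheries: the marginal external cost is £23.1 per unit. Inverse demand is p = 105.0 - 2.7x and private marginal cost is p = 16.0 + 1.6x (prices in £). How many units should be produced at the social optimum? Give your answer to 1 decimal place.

Social marginal cost = private MC + MEC = 39.1 + 1.6x.
Set SMC = demand: 39.1 + 1.6x = 105.0 - 2.7x → x* = 15.3256.

x* = 15.3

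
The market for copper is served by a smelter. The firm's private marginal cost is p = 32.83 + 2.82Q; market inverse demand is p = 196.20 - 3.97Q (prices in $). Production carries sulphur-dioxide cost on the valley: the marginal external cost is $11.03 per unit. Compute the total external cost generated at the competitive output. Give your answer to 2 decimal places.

$265.39

Market equilibrium (private): 32.83 + 2.82Q = 196.20 - 3.97Q → Q_m = 24.0604.
Total external cost = MEC × Q_m = 11.03 × 24.0604 = 265.3862.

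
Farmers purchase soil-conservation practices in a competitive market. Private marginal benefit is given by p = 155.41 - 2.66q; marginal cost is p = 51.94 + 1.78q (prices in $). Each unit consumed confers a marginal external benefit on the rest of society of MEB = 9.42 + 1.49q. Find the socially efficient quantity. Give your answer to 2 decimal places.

Social marginal benefit = demand + MEB = 164.83 - 1.17q.
Set SMB = MC: 164.83 - 1.17q = 51.94 + 1.78q → q* = 38.2678.

q* = 38.27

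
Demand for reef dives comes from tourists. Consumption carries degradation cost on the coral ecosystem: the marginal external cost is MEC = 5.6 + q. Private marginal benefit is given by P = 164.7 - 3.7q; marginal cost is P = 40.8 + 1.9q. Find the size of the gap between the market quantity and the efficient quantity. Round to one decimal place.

Market equilibrium (private): 40.8 + 1.9q = 164.7 - 3.7q → q_m = 22.1250.
Social marginal benefit = demand − MEC = 159.1 - 4.7q.
Set SMB = MC: 159.1 - 4.7q = 40.8 + 1.9q → q* = 17.9242.
Gap = |22.1250 − 17.9242| = 4.2008.

4.2 units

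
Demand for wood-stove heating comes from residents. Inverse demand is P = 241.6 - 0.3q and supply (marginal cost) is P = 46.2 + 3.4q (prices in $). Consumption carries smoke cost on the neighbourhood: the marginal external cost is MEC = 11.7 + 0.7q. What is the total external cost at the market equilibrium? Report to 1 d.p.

$1594.0

Market equilibrium (private): 46.2 + 3.4q = 241.6 - 0.3q → q_m = 52.8108.
Total external cost = ∫₀^{q_m} (11.7 + 0.7q) dq = 11.7×52.8108 + ½×0.7×52.8108² = 1594.0296.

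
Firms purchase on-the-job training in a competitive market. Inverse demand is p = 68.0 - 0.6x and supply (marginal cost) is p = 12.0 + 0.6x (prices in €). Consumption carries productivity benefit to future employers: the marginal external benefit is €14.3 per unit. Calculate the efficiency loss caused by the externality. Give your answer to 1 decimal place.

DWL = €85.2

Market equilibrium (private): 12.0 + 0.6x = 68.0 - 0.6x → x_m = 46.6667.
Social marginal benefit = demand + MEB = 82.3 - 0.6x.
Set SMB = MC: 82.3 - 0.6x = 12.0 + 0.6x → x* = 58.5833.
Height of the DWL triangle at x_m is SMB(x_m) − MC(x_m) = MEB(x_m) = 14.3000.
DWL = ½ × 11.9166 × 14.3000 = 85.2037.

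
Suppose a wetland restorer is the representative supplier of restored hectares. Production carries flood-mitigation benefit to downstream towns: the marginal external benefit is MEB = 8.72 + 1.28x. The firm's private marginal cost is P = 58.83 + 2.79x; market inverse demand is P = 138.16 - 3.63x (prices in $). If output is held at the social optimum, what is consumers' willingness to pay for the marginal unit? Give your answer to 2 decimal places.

P = $75.98

Social marginal cost = private MC − MEB = 50.11 + 1.51x.
Set SMC = demand: 50.11 + 1.51x = 138.16 - 3.63x → x* = 17.1304.
Consumer price on the demand curve at x*: 138.16 − 3.63×17.1304 = 75.9766.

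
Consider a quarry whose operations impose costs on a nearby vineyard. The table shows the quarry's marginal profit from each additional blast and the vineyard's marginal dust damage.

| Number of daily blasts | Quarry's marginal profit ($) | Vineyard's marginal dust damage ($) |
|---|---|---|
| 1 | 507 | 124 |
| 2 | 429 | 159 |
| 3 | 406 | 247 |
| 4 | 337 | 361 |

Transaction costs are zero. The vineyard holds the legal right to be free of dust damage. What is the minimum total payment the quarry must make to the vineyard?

Efficient level: marginal profit ≥ marginal dust damage through level 3, so k* = 3.
With the vineyard holding the right, the quarry must at least compensate total damage at k*: 124 + 159 + 247 = 530.

$530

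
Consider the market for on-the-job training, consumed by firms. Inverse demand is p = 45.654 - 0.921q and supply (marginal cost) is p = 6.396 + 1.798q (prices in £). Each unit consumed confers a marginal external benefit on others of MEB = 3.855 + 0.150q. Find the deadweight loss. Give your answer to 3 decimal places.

DWL = £7.055

Market equilibrium (private): 6.396 + 1.798q = 45.654 - 0.921q → q_m = 14.4384.
Social marginal benefit = demand + MEB = 49.509 - 0.771q.
Set SMB = MC: 49.509 - 0.771q = 6.396 + 1.798q → q* = 16.7820.
The loss is the area between SMB and MC from q* to q_m; with linear curves that's a triangle of height MEB(q_m).
DWL = ½ × 2.3436 × 6.0208 = 7.0552.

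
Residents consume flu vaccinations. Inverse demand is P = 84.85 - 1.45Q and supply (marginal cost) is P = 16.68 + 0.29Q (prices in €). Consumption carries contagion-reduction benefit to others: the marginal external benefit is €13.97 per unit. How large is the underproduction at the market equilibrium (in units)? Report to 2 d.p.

8.03 units

Market equilibrium (private): 16.68 + 0.29Q = 84.85 - 1.45Q → Q_m = 39.1782.
Social marginal benefit = demand + MEB = 98.82 - 1.45Q.
Set SMB = MC: 98.82 - 1.45Q = 16.68 + 0.29Q → Q* = 47.2069.
Gap = |39.1782 − 47.2069| = 8.0287.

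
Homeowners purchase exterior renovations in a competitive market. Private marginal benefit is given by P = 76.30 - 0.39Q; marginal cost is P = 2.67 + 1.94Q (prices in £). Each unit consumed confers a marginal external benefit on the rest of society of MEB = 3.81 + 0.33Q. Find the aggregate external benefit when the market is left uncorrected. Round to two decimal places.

£285.17

Market equilibrium (private): 2.67 + 1.94Q = 76.30 - 0.39Q → Q_m = 31.6009.
Total external benefit = ∫₀^{Q_m} (3.81 + 0.33Q) dQ = 3.81×31.6009 + ½×0.33×31.6009² = 285.1712.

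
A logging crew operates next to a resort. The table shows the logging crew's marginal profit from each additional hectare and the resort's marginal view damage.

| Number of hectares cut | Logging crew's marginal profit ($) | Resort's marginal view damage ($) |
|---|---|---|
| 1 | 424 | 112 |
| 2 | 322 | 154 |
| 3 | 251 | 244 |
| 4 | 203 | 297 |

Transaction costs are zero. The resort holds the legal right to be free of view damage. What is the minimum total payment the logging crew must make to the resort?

$510

Efficient level: marginal profit ≥ marginal view damage through level 3, so k* = 3.
With the resort holding the right, the logging crew must at least compensate total damage at k*: 112 + 154 + 244 = 510.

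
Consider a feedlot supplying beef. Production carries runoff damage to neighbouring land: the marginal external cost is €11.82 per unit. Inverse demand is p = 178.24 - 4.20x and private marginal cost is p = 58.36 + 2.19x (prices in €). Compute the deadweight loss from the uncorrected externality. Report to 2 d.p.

Market equilibrium (private): 58.36 + 2.19x = 178.24 - 4.20x → x_m = 18.7606.
Social marginal cost = private MC + MEC = 70.18 + 2.19x.
Set SMC = demand: 70.18 + 2.19x = 178.24 - 4.20x → x* = 16.9108.
Height of the DWL triangle at x_m is SMC(x_m) − demand(x_m) = MEC(x_m) = 11.8200.
DWL = ½ × 1.8498 × 11.8200 = 10.9323.

DWL = €10.93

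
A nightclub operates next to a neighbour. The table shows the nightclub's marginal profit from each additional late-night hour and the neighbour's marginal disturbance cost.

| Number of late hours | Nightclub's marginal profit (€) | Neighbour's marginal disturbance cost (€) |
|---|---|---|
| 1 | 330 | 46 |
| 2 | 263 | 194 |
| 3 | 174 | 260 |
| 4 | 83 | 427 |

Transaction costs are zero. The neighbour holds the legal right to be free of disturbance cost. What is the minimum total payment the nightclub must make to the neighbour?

€240

Efficient level: marginal profit ≥ marginal disturbance cost through level 2, so k* = 2.
With the neighbour holding the right, the nightclub must at least compensate total damage at k*: 46 + 194 = 240.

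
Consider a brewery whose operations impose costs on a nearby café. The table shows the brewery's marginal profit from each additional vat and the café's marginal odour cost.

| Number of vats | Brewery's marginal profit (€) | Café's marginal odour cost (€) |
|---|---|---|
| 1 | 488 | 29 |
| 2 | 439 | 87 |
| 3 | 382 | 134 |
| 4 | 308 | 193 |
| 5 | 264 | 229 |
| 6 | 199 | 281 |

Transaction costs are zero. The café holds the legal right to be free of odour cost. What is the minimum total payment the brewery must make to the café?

€672

Efficient level: marginal profit ≥ marginal odour cost through level 5, so k* = 5.
With the café holding the right, the brewery must at least compensate total damage at k*: 29 + 87 + 134 + 193 + 229 = 672.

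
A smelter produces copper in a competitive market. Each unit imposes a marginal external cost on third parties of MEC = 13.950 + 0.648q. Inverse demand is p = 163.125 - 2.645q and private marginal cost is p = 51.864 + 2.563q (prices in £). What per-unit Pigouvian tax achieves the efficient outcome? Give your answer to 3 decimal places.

tax = £24.718 per unit

Social marginal cost = private MC + MEC = 65.814 + 3.211q.
Set SMC = demand: 65.814 + 3.211q = 163.125 - 2.645q → q* = 16.6173.
The Pigouvian tax equals MEC at q*: 13.950 + 0.648×16.6173 = 24.7180.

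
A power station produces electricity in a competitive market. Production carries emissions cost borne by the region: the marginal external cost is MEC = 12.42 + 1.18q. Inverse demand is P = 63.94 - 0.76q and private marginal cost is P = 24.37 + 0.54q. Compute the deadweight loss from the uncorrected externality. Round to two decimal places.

Market equilibrium (private): 24.37 + 0.54q = 63.94 - 0.76q → q_m = 30.4385.
Social marginal cost = private MC + MEC = 36.79 + 1.72q.
Set SMC = demand: 36.79 + 1.72q = 63.94 - 0.76q → q* = 10.9476.
The loss is the area between SMC and demand from q* to q_m; with linear curves that's a triangle of height MEC(q_m).
DWL = ½ × 19.4909 × 48.3374 = 471.0697.

DWL = 471.07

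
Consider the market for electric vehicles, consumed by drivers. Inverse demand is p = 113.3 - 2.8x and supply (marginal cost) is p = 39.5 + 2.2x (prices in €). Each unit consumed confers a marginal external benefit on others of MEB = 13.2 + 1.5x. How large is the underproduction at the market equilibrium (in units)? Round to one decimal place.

10.1 units

Market equilibrium (private): 39.5 + 2.2x = 113.3 - 2.8x → x_m = 14.7600.
Social marginal benefit = demand + MEB = 126.5 - 1.3x.
Set SMB = MC: 126.5 - 1.3x = 39.5 + 2.2x → x* = 24.8571.
Gap = |14.7600 − 24.8571| = 10.0971.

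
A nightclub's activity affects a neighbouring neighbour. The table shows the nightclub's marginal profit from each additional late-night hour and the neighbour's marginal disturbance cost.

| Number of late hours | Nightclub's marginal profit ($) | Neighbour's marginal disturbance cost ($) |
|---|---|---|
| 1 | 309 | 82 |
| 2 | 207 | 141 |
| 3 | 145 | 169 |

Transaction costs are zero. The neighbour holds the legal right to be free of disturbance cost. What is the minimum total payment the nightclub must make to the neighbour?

Efficient level: marginal profit ≥ marginal disturbance cost through level 2, so k* = 2.
With the neighbour holding the right, the nightclub must at least compensate total damage at k*: 82 + 141 = 223.

$223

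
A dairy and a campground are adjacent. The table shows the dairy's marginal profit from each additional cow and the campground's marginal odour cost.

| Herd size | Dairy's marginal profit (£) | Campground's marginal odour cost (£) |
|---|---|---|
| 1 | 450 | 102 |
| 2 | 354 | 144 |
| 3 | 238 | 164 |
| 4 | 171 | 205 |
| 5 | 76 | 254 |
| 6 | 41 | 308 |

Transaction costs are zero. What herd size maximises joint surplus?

3

Bargaining reaches the level where marginal profit last exceeds marginal odour cost.
That holds through level 3 (238 ≥ 164) but not at 4 (171 < 205).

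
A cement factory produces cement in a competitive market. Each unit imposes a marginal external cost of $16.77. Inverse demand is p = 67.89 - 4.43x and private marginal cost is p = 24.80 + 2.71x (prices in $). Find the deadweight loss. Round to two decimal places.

Market equilibrium (private): 24.80 + 2.71x = 67.89 - 4.43x → x_m = 6.0350.
Social marginal cost = private MC + MEC = 41.57 + 2.71x.
Set SMC = demand: 41.57 + 2.71x = 67.89 - 4.43x → x* = 3.6863.
Between x* and x_m the wedge SMC − demand runs linearly from 0 to MEC(x_m), so the loss is a triangle.
DWL = ½ × 2.3487 × 16.7700 = 19.6938.

DWL = $19.69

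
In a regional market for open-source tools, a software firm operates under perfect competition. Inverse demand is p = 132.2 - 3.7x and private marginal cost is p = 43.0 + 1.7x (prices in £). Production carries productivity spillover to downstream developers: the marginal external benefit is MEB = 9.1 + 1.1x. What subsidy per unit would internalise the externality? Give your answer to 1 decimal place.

Social marginal cost = private MC − MEB = 33.9 + 0.6x.
Set SMC = demand: 33.9 + 0.6x = 132.2 - 3.7x → x* = 22.8605.
The Pigouvian subsidy equals MEB at x*: 9.1 + 1.1×22.8605 = 34.2466.

subsidy = £34.2 per unit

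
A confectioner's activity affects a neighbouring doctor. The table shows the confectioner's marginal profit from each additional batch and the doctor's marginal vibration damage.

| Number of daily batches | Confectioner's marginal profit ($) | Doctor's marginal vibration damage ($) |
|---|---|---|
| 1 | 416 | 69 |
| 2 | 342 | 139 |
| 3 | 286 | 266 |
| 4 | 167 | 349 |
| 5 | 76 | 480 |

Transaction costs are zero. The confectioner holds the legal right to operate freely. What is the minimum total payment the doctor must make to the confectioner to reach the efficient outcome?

$243

Left alone the confectioner would choose level 5 (marginal profit stays positive).
Efficient level: k* = 3 (marginal profit ≥ marginal vibration damage through 3).
The doctor must at least cover the confectioner's forgone profit from cutting 5→3: 167 + 76 = 243.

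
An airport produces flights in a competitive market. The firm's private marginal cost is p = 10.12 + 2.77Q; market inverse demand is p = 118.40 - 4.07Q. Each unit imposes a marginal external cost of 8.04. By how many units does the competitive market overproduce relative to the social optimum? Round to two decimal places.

1.18 units

Market equilibrium (private): 10.12 + 2.77Q = 118.40 - 4.07Q → Q_m = 15.8304.
Social marginal cost = private MC + MEC = 18.16 + 2.77Q.
Set SMC = demand: 18.16 + 2.77Q = 118.40 - 4.07Q → Q* = 14.6550.
Gap = |15.8304 − 14.6550| = 1.1754.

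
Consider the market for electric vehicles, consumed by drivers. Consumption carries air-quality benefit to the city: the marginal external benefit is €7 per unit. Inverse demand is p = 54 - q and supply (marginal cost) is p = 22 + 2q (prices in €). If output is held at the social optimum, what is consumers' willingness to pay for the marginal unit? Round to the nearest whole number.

Social marginal benefit = demand + MEB = 61 - q.
Set SMB = MC: 61 - q = 22 + 2q → q* = 13.0000.
Consumer price on the demand curve at q*: 54 − 1×13.0000 = 41.0000.

P = €41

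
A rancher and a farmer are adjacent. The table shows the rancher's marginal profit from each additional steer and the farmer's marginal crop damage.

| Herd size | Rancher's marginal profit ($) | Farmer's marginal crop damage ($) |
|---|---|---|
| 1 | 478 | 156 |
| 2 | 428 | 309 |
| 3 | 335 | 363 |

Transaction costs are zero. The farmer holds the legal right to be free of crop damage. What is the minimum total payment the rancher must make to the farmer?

Efficient level: marginal profit ≥ marginal crop damage through level 2, so k* = 2.
With the farmer holding the right, the rancher must at least compensate total damage at k*: 156 + 309 = 465.

$465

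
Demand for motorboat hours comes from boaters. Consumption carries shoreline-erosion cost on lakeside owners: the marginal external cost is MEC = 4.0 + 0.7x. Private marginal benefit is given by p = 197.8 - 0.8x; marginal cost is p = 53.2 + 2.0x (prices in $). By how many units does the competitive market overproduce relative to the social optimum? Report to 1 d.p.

Market equilibrium (private): 53.2 + 2.0x = 197.8 - 0.8x → x_m = 51.6429.
Social marginal benefit = demand − MEC = 193.8 - 1.5x.
Set SMB = MC: 193.8 - 1.5x = 53.2 + 2.0x → x* = 40.1714.
Gap = |51.6429 − 40.1714| = 11.4715.

11.5 units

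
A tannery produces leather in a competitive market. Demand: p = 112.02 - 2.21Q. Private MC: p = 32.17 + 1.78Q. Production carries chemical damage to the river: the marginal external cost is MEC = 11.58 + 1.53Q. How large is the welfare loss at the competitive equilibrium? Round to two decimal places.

DWL = 161.30

Market equilibrium (private): 32.17 + 1.78Q = 112.02 - 2.21Q → Q_m = 20.0125.
Social marginal cost = private MC + MEC = 43.75 + 3.31Q.
Set SMC = demand: 43.75 + 3.31Q = 112.02 - 2.21Q → Q* = 12.3678.
The loss is the area between SMC and demand from Q* to Q_m; with linear curves that's a triangle of height MEC(Q_m).
DWL = ½ × 7.6447 × 42.1992 = 161.3001.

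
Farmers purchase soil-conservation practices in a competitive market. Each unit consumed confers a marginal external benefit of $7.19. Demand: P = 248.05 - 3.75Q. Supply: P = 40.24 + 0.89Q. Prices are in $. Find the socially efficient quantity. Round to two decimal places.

Social marginal benefit = demand + MEB = 255.24 - 3.75Q.
Set SMB = MC: 255.24 - 3.75Q = 40.24 + 0.89Q → Q* = 46.3362.

Q* = 46.34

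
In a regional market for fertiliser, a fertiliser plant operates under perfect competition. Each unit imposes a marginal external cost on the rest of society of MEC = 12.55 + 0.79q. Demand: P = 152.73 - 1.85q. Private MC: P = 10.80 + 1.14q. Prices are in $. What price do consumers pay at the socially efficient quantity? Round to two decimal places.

Social marginal cost = private MC + MEC = 23.35 + 1.93q.
Set SMC = demand: 23.35 + 1.93q = 152.73 - 1.85q → q* = 34.2275.
Consumer price on the demand curve at q*: 152.73 − 1.85×34.2275 = 89.4091.

P = $89.41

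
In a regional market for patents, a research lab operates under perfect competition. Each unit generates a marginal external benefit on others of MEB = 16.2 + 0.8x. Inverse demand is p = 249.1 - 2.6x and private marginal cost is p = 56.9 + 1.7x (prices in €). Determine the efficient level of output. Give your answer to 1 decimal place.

x* = 59.5

Social marginal cost = private MC − MEB = 40.7 + 0.9x.
Set SMC = demand: 40.7 + 0.9x = 249.1 - 2.6x → x* = 59.5429.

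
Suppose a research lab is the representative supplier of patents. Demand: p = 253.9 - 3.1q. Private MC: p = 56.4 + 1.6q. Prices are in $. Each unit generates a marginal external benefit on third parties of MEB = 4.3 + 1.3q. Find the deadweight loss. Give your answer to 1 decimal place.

DWL = $510.7

Market equilibrium (private): 56.4 + 1.6q = 253.9 - 3.1q → q_m = 42.0213.
Social marginal cost = private MC − MEB = 52.1 + 0.3q.
Set SMC = demand: 52.1 + 0.3q = 253.9 - 3.1q → q* = 59.3529.
The welfare-loss triangle has base |q_m − q*| and height MEB(q_m) (the vertical gap between SMC and demand is zero at q* and MEB at q_m).
DWL = ½ × 17.3316 × 58.9277 = 510.6557.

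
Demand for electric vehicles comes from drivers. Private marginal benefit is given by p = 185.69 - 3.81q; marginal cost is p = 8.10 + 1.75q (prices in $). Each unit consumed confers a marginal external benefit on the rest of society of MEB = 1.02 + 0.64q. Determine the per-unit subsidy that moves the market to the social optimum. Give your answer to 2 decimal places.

subsidy = $24.25 per unit

Social marginal benefit = demand + MEB = 186.71 - 3.17q.
Set SMB = MC: 186.71 - 3.17q = 8.10 + 1.75q → q* = 36.3028.
The Pigouvian subsidy equals MEB at q*: 1.02 + 0.64×36.3028 = 24.2538.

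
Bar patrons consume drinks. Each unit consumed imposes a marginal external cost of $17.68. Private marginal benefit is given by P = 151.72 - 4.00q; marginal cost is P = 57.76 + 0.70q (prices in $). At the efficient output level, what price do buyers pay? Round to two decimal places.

P = $86.80

Social marginal benefit = demand − MEC = 134.04 - 4.00q.
Set SMB = MC: 134.04 - 4.00q = 57.76 + 0.70q → q* = 16.2298.
Consumer price on the demand curve at q*: 151.72 − 4.00×16.2298 = 86.8008.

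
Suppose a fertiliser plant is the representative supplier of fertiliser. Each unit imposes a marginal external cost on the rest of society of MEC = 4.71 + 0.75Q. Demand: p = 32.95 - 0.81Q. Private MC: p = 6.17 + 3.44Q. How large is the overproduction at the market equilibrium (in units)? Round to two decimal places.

1.89 units

Market equilibrium (private): 6.17 + 3.44Q = 32.95 - 0.81Q → Q_m = 6.3012.
Social marginal cost = private MC + MEC = 10.88 + 4.19Q.
Set SMC = demand: 10.88 + 4.19Q = 32.95 - 0.81Q → Q* = 4.4140.
Gap = |6.3012 − 4.4140| = 1.8872.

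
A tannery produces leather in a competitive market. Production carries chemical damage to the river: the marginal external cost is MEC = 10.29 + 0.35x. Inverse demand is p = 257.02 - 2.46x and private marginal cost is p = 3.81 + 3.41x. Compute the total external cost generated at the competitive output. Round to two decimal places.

769.50

Market equilibrium (private): 3.81 + 3.41x = 257.02 - 2.46x → x_m = 43.1363.
Total external cost = ∫₀^{x_m} (10.29 + 0.35x) dx = 10.29×43.1363 + ½×0.35×43.1363² = 769.5021.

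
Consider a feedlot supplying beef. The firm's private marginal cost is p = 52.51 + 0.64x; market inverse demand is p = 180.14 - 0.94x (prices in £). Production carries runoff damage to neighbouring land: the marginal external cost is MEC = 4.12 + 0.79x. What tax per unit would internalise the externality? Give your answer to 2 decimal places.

Social marginal cost = private MC + MEC = 56.63 + 1.43x.
Set SMC = demand: 56.63 + 1.43x = 180.14 - 0.94x → x* = 52.1139.
The Pigouvian tax equals MEC at x*: 4.12 + 0.79×52.1139 = 45.2900.

tax = £45.29 per unit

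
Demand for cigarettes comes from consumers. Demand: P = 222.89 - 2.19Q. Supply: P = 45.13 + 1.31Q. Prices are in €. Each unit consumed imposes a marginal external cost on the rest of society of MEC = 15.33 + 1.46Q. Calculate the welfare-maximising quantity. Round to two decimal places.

Social marginal benefit = demand − MEC = 207.56 - 3.65Q.
Set SMB = MC: 207.56 - 3.65Q = 45.13 + 1.31Q → Q* = 32.7480.

Q* = 32.75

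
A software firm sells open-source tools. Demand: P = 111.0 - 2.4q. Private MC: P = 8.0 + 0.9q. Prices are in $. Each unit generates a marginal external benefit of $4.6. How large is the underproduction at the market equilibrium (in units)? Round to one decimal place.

Market equilibrium (private): 8.0 + 0.9q = 111.0 - 2.4q → q_m = 31.2121.
Social marginal cost = private MC − MEB = 3.4 + 0.9q.
Set SMC = demand: 3.4 + 0.9q = 111.0 - 2.4q → q* = 32.6061.
Gap = |31.2121 − 32.6061| = 1.3940.

1.4 units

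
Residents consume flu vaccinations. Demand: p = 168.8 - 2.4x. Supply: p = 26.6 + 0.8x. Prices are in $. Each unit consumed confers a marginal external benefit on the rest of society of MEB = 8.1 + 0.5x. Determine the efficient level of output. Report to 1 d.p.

Social marginal benefit = demand + MEB = 176.9 - 1.9x.
Set SMB = MC: 176.9 - 1.9x = 26.6 + 0.8x → x* = 55.6667.

x* = 55.7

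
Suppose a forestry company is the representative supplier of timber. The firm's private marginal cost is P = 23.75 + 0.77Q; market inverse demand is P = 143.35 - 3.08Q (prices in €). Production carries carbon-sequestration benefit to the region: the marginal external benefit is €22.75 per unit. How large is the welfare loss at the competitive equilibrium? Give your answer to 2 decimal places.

Market equilibrium (private): 23.75 + 0.77Q = 143.35 - 3.08Q → Q_m = 31.0649.
Social marginal cost = private MC − MEB = 1.00 + 0.77Q.
Set SMC = demand: 1.00 + 0.77Q = 143.35 - 3.08Q → Q* = 36.9740.
The loss is the area between SMC and demand from Q* to Q_m; with linear curves that's a triangle of height MEB(Q_m).
DWL = ½ × 5.9091 × 22.7500 = 67.2160.

DWL = €67.22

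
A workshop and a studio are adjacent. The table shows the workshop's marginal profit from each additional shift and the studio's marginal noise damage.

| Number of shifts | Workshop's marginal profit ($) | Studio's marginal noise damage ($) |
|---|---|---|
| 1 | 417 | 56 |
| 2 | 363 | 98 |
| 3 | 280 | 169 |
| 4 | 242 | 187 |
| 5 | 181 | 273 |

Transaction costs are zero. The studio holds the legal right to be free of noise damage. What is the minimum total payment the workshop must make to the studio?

$510

Efficient level: marginal profit ≥ marginal noise damage through level 4, so k* = 4.
With the studio holding the right, the workshop must at least compensate total damage at k*: 56 + 98 + 169 + 187 = 510.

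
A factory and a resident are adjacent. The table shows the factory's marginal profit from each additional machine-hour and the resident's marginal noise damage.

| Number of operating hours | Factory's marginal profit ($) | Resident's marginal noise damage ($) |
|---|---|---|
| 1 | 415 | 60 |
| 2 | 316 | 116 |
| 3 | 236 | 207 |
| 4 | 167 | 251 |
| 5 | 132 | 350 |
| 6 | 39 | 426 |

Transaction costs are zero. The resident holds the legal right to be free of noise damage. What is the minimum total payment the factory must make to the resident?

Efficient level: marginal profit ≥ marginal noise damage through level 3, so k* = 3.
With the resident holding the right, the factory must at least compensate total damage at k*: 60 + 116 + 207 = 383.

$383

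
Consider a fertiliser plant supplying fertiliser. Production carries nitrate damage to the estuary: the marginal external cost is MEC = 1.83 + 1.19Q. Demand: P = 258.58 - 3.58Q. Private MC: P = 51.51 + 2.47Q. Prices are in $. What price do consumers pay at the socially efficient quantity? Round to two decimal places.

P = $157.09

Social marginal cost = private MC + MEC = 53.34 + 3.66Q.
Set SMC = demand: 53.34 + 3.66Q = 258.58 - 3.58Q → Q* = 28.3481.
Consumer price on the demand curve at Q*: 258.58 − 3.58×28.3481 = 157.0938.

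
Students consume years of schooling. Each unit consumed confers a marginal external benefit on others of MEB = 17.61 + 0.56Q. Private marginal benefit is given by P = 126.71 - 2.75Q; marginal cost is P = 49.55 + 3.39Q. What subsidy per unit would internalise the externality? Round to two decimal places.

Social marginal benefit = demand + MEB = 144.32 - 2.19Q.
Set SMB = MC: 144.32 - 2.19Q = 49.55 + 3.39Q → Q* = 16.9839.
The Pigouvian subsidy equals MEB at Q*: 17.61 + 0.56×16.9839 = 27.1210.

subsidy = 27.12 per unit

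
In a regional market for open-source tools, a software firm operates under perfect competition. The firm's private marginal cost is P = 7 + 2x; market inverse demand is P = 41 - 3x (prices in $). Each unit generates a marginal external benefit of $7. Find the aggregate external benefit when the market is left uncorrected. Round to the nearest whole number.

Market equilibrium (private): 7 + 2x = 41 - 3x → x_m = 6.8000.
Total external benefit = MEB × x_m = 7 × 6.8000 = 47.6000.

$48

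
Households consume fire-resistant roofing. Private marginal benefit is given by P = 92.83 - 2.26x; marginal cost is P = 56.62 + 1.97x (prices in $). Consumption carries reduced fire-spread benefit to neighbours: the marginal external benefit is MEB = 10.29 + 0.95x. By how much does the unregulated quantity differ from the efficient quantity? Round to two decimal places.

5.62 units

Market equilibrium (private): 56.62 + 1.97x = 92.83 - 2.26x → x_m = 8.5603.
Social marginal benefit = demand + MEB = 103.12 - 1.31x.
Set SMB = MC: 103.12 - 1.31x = 56.62 + 1.97x → x* = 14.1768.
Gap = |8.5603 − 14.1768| = 5.6165.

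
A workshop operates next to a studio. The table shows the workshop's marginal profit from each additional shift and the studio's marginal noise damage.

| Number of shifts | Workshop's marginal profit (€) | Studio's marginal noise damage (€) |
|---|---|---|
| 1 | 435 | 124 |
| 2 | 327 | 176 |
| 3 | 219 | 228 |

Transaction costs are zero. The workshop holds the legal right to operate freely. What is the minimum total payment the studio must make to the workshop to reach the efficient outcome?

Left alone the workshop would choose level 3 (marginal profit stays positive).
Efficient level: k* = 2 (marginal profit ≥ marginal noise damage through 2).
The studio must at least cover the workshop's forgone profit from cutting 3→2: 219 = 219.

€219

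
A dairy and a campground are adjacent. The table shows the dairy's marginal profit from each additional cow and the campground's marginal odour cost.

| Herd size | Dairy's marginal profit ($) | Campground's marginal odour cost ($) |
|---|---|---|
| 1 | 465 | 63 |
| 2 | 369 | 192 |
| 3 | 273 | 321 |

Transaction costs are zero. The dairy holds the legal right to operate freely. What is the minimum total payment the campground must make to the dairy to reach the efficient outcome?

Left alone the dairy would choose level 3 (marginal profit stays positive).
Efficient level: k* = 2 (marginal profit ≥ marginal odour cost through 2).
The campground must at least cover the dairy's forgone profit from cutting 3→2: 273 = 273.

$273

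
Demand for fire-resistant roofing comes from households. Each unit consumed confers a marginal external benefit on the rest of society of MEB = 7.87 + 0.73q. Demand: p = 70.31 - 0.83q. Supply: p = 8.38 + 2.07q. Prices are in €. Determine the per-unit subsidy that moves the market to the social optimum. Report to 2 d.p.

subsidy = €31.35 per unit

Social marginal benefit = demand + MEB = 78.18 - 0.10q.
Set SMB = MC: 78.18 - 0.10q = 8.38 + 2.07q → q* = 32.1659.
The Pigouvian subsidy equals MEB at q*: 7.87 + 0.73×32.1659 = 31.3511.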